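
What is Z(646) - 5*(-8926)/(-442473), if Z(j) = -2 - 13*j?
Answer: -3716817830/442473 ≈ -8400.1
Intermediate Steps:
Z(646) - 5*(-8926)/(-442473) = (-2 - 13*646) - 5*(-8926)/(-442473) = (-2 - 8398) + 44630*(-1/442473) = -8400 - 44630/442473 = -3716817830/442473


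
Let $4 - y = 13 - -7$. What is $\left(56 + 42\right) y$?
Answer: $-1568$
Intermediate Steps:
$y = -16$ ($y = 4 - \left(13 - -7\right) = 4 - \left(13 + 7\right) = 4 - 20 = -16$)
$\left(56 + 42\right) y = \left(56 + 42\right) \left(-16\right) = 98 \left(-16\right) = -1568$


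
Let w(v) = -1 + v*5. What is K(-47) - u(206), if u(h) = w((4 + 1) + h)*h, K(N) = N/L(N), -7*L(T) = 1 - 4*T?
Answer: -5862301/27 ≈ -2.1712e+5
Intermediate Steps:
L(T) = -⅐ + 4*T/7 (L(T) = -(1 - 4*T)/7 = -⅐ + 4*T/7)
w(v) = -1 + 5*v
K(N) = N/(-⅐ + 4*N/7)
u(h) = h*(24 + 5*h) (u(h) = (-1 + 5*((4 + 1) + h))*h = (-1 + 5*(5 + h))*h = (-1 + (25 + 5*h))*h = (24 + 5*h)*h = h*(24 + 5*h))
K(-47) - u(206) = 7*(-47)/(-1 + 4*(-47)) - 206*(24 + 5*206) = 7*(-47)/(-1 - 188) - 206*(24 + 1030) = 7*(-47)/(-189) - 206*1054 = 7*(-47)*(-1/189) - 1*217124 = 47/27 - 217124 = -5862301/27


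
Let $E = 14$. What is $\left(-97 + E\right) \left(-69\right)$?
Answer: $5727$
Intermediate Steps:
$\left(-97 + E\right) \left(-69\right) = \left(-97 + 14\right) \left(-69\right) = \left(-83\right) \left(-69\right) = 5727$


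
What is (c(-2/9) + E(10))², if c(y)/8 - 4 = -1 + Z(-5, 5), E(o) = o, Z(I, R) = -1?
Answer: 676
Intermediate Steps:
c(y) = 16 (c(y) = 32 + 8*(-1 - 1) = 32 + 8*(-2) = 32 - 16 = 16)
(c(-2/9) + E(10))² = (16 + 10)² = 26² = 676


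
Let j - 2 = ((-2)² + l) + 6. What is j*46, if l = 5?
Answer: 782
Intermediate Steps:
j = 17 (j = 2 + (((-2)² + 5) + 6) = 2 + ((4 + 5) + 6) = 2 + (9 + 6) = 2 + 15 = 17)
j*46 = 17*46 = 782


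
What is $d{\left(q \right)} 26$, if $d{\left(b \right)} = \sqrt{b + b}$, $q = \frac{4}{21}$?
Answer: $\frac{52 \sqrt{42}}{21} \approx 16.048$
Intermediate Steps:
$q = \frac{4}{21}$ ($q = 4 \cdot \frac{1}{21} = \frac{4}{21} \approx 0.19048$)
$d{\left(b \right)} = \sqrt{2} \sqrt{b}$ ($d{\left(b \right)} = \sqrt{2 b} = \sqrt{2} \sqrt{b}$)
$d{\left(q \right)} 26 = \sqrt{2} \sqrt{\frac{4}{21}} \cdot 26 = \sqrt{2} \frac{2 \sqrt{21}}{21} \cdot 26 = \frac{2 \sqrt{42}}{21} \cdot 26 = \frac{52 \sqrt{42}}{21}$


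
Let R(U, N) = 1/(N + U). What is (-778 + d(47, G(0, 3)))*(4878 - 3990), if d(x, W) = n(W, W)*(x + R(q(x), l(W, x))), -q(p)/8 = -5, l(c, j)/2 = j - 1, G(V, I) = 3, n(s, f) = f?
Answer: -6221994/11 ≈ -5.6564e+5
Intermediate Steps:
l(c, j) = -2 + 2*j (l(c, j) = 2*(j - 1) = 2*(-1 + j) = -2 + 2*j)
q(p) = 40 (q(p) = -8*(-5) = 40)
d(x, W) = W*(x + 1/(38 + 2*x)) (d(x, W) = W*(x + 1/((-2 + 2*x) + 40)) = W*(x + 1/(38 + 2*x)))
(-778 + d(47, G(0, 3)))*(4878 - 3990) = (-778 + (½)*3*(1 + 2*47*(19 + 47))/(19 + 47))*(4878 - 3990) = (-778 + (½)*3*(1 + 2*47*66)/66)*888 = (-778 + (½)*3*(1/66)*(1 + 6204))*888 = (-778 + (½)*3*(1/66)*6205)*888 = (-778 + 6205/44)*888 = -28027/44*888 = -6221994/11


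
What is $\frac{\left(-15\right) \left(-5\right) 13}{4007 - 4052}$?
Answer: $- \frac{65}{3} \approx -21.667$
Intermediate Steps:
$\frac{\left(-15\right) \left(-5\right) 13}{4007 - 4052} = \frac{75 \cdot 13}{-45} = 975 \left(- \frac{1}{45}\right) = - \frac{65}{3}$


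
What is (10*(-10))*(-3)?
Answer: 300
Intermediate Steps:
(10*(-10))*(-3) = -100*(-3) = 300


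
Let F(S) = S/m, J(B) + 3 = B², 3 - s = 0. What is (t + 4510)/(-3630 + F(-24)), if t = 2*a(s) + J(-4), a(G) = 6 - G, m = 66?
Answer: -49819/39934 ≈ -1.2475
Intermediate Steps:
s = 3 (s = 3 - 1*0 = 3 + 0 = 3)
J(B) = -3 + B²
t = 19 (t = 2*(6 - 1*3) + (-3 + (-4)²) = 2*(6 - 3) + (-3 + 16) = 2*3 + 13 = 6 + 13 = 19)
F(S) = S/66
(t + 4510)/(-3630 + F(-24)) = (19 + 4510)/(-3630 + (1/66)*(-24)) = 4529/(-3630 - 4/11) = 4529/(-39934/11) = 4529*(-11/39934) = -49819/39934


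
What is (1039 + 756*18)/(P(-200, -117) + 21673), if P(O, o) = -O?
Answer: 14647/21873 ≈ 0.66964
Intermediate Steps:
(1039 + 756*18)/(P(-200, -117) + 21673) = (1039 + 756*18)/(-1*(-200) + 21673) = (1039 + 13608)/(200 + 21673) = 14647/21873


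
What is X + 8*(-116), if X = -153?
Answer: -1081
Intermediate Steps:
X + 8*(-116) = -153 + 8*(-116) = -153 - 928 = -1081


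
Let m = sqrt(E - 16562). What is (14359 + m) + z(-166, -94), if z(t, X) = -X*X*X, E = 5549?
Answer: 844943 + I*sqrt(11013) ≈ 8.4494e+5 + 104.94*I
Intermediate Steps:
m = I*sqrt(11013) (m = sqrt(5549 - 16562) = sqrt(-11013) = I*sqrt(11013) ≈ 104.94*I)
z(t, X) = -X**3 (z(t, X) = -X**2*X = -X**3)
(14359 + m) + z(-166, -94) = (14359 + I*sqrt(11013)) - 1*(-94)**3 = (14359 + I*sqrt(11013)) - 1*(-830584) = (14359 + I*sqrt(11013)) + 830584 = 844943 + I*sqrt(11013)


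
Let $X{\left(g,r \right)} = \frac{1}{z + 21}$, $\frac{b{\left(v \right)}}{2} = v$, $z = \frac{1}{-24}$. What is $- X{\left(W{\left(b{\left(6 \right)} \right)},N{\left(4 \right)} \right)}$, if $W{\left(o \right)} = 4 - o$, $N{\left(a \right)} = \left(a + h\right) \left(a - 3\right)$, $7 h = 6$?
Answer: $- \frac{24}{503} \approx -0.047714$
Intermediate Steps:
$z = - \frac{1}{24} \approx -0.041667$
$h = \frac{6}{7}$ ($h = \frac{1}{7} \cdot 6 = \frac{6}{7} \approx 0.85714$)
$N{\left(a \right)} = \left(-3 + a\right) \left(\frac{6}{7} + a\right)$ ($N{\left(a \right)} = \left(a + \frac{6}{7}\right) \left(a - 3\right) = \left(\frac{6}{7} + a\right) \left(-3 + a\right) = \left(-3 + a\right) \left(\frac{6}{7} + a\right)$)
$b{\left(v \right)} = 2 v$
$X{\left(g,r \right)} = \frac{24}{503}$ ($X{\left(g,r \right)} = \frac{1}{- \frac{1}{24} + 21} = \frac{1}{\frac{503}{24}} = \frac{24}{503}$)
$- X{\left(W{\left(b{\left(6 \right)} \right)},N{\left(4 \right)} \right)} = \left(-1\right) \frac{24}{503} = - \frac{24}{503}$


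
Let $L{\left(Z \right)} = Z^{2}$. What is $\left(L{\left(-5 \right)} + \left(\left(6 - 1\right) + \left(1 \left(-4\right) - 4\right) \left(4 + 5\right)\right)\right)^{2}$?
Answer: $1764$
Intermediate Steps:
$\left(L{\left(-5 \right)} + \left(\left(6 - 1\right) + \left(1 \left(-4\right) - 4\right) \left(4 + 5\right)\right)\right)^{2} = \left(\left(-5\right)^{2} + \left(\left(6 - 1\right) + \left(1 \left(-4\right) - 4\right) \left(4 + 5\right)\right)\right)^{2} = \left(25 + \left(5 + \left(-4 - 4\right) 9\right)\right)^{2} = \left(25 + \left(5 - 72\right)\right)^{2} = \left(25 - 67\right)^{2} = \left(-42\right)^{2} = 1764$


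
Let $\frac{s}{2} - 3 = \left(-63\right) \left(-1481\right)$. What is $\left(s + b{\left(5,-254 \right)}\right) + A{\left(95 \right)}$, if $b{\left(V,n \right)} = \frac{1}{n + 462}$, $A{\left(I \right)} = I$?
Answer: $\frac{38835057}{208} \approx 1.8671 \cdot 10^{5}$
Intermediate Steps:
$b{\left(V,n \right)} = \frac{1}{462 + n}$
$s = 186612$ ($s = 6 + 2 \left(\left(-63\right) \left(-1481\right)\right) = 6 + 2 \cdot 93303 = 6 + 186606 = 186612$)
$\left(s + b{\left(5,-254 \right)}\right) + A{\left(95 \right)} = \left(186612 + \frac{1}{462 - 254}\right) + 95 = \left(186612 + \frac{1}{208}\right) + 95 = \frac{38815297}{208} + 95 = \frac{38835057}{208}$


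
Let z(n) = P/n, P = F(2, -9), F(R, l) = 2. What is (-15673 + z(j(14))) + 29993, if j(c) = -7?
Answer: 100238/7 ≈ 14320.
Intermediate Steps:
P = 2
z(n) = 2/n
(-15673 + z(j(14))) + 29993 = (-15673 + 2/(-7)) + 29993 = (-15673 + 2*(-1/7)) + 29993 = (-15673 - 2/7) + 29993 = -109713/7 + 29993 = 100238/7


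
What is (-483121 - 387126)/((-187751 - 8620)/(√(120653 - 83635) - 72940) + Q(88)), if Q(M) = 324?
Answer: -3295316789380364/1237067683227 + 372312143*√37018/1237067683227 ≈ -2663.8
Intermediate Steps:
(-483121 - 387126)/((-187751 - 8620)/(√(120653 - 83635) - 72940) + Q(88)) = (-483121 - 387126)/((-187751 - 8620)/(√(120653 - 83635) - 72940) + 324) = -870247/(-196371/(√37018 - 72940) + 324) = -870247/(-196371/(-72940 + √37018) + 324) = -870247/(324 - 196371/(-72940 + √37018))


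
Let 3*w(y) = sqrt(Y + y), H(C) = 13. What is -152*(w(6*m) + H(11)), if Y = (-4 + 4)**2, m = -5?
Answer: -1976 - 152*I*sqrt(30)/3 ≈ -1976.0 - 277.51*I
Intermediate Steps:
Y = 0 (Y = 0**2 = 0)
w(y) = sqrt(y)/3 (w(y) = sqrt(0 + y)/3 = sqrt(y)/3)
-152*(w(6*m) + H(11)) = -152*(sqrt(6*(-5))/3 + 13) = -152*(sqrt(-30)/3 + 13) = -152*((I*sqrt(30))/3 + 13) = -152*(I*sqrt(30)/3 + 13) = -152*(13 + I*sqrt(30)/3) = -1976 - 152*I*sqrt(30)/3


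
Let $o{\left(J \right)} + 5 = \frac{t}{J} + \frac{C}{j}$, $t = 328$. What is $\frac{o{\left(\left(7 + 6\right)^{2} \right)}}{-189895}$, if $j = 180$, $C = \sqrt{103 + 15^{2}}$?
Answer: $\frac{517}{32092255} - \frac{\sqrt{82}}{17090550} \approx 1.558 \cdot 10^{-5}$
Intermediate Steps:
$C = 2 \sqrt{82}$ ($C = \sqrt{103 + 225} = \sqrt{328} = 2 \sqrt{82} \approx 18.111$)
$o{\left(J \right)} = -5 + \frac{328}{J} + \frac{\sqrt{82}}{90}$ ($o{\left(J \right)} = -5 + \left(\frac{328}{J} + \frac{2 \sqrt{82}}{180}\right) = -5 + \left(\frac{328}{J} + 2 \sqrt{82} \cdot \frac{1}{180}\right) = -5 + \left(\frac{328}{J} + \frac{\sqrt{82}}{90}\right) = -5 + \frac{328}{J} + \frac{\sqrt{82}}{90}$)
$\frac{o{\left(\left(7 + 6\right)^{2} \right)}}{-189895} = \frac{-5 + \frac{328}{\left(7 + 6\right)^{2}} + \frac{\sqrt{82}}{90}}{-189895} = \left(-5 + \frac{328}{13^{2}} + \frac{\sqrt{82}}{90}\right) \left(- \frac{1}{189895}\right) = \left(-5 + \frac{328}{169} + \frac{\sqrt{82}}{90}\right) \left(- \frac{1}{189895}\right) = \left(- \frac{517}{169} + \frac{\sqrt{82}}{90}\right) \left(- \frac{1}{189895}\right) = \frac{517}{32092255} - \frac{\sqrt{82}}{17090550}$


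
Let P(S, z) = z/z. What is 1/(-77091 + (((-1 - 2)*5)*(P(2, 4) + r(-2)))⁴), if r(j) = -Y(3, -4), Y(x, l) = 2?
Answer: -1/26466 ≈ -3.7784e-5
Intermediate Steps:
P(S, z) = 1
r(j) = -2 (r(j) = -1*2 = -2)
1/(-77091 + (((-1 - 2)*5)*(P(2, 4) + r(-2)))⁴) = 1/(-77091 + (((-1 - 2)*5)*(1 - 2))⁴) = 1/(-77091 + (-3*5*(-1))⁴) = 1/(-77091 + (-15*(-1))⁴) = 1/(-77091 + 15⁴) = 1/(-77091 + 50625) = 1/(-26466) = -1/26466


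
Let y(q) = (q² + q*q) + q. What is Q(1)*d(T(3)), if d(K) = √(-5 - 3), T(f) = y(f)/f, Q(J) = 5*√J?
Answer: 10*I*√2 ≈ 14.142*I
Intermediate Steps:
y(q) = q + 2*q² (y(q) = (q² + q²) + q = 2*q² + q = q + 2*q²)
T(f) = 1 + 2*f (T(f) = (f*(1 + 2*f))/f = 1 + 2*f)
d(K) = 2*I*√2 (d(K) = √(-8) = 2*I*√2)
Q(1)*d(T(3)) = (5*√1)*(2*I*√2) = (5*1)*(2*I*√2) = 5*(2*I*√2) = 10*I*√2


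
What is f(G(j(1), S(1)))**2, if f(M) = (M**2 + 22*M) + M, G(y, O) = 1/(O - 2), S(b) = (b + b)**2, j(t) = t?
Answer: 2209/16 ≈ 138.06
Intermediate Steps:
S(b) = 4*b**2 (S(b) = (2*b)**2 = 4*b**2)
G(y, O) = 1/(-2 + O)
f(M) = M**2 + 23*M
f(G(j(1), S(1)))**2 = ((23 + 1/(-2 + 4*1**2))/(-2 + 4*1**2))**2 = ((23 + 1/(-2 + 4*1))/(-2 + 4*1))**2 = ((23 + 1/(-2 + 4))/(-2 + 4))**2 = ((23 + 1/2)/2)**2 = ((1/2)*(47/2))**2 = (47/4)**2 = 2209/16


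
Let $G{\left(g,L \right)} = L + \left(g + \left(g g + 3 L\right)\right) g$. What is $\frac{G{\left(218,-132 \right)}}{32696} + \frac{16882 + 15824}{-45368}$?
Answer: $\frac{29199200097}{92709508} \approx 314.95$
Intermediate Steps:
$G{\left(g,L \right)} = L + g \left(g + g^{2} + 3 L\right)$ ($G{\left(g,L \right)} = L + \left(g + \left(g^{2} + 3 L\right)\right) g = L + \left(g + g^{2} + 3 L\right) g = L + g \left(g + g^{2} + 3 L\right)$)
$\frac{G{\left(218,-132 \right)}}{32696} + \frac{16882 + 15824}{-45368} = \frac{-132 + 218^{2} + 218^{3} + 3 \left(-132\right) 218}{32696} + \frac{16882 + 15824}{-45368} = \left(-132 + 47524 + 10360232 - 86328\right) \frac{1}{32696} + 32706 \left(- \frac{1}{45368}\right) = 10321296 \cdot \frac{1}{32696} - \frac{16353}{22684} = \frac{1290162}{4087} - \frac{16353}{22684} = \frac{29199200097}{92709508}$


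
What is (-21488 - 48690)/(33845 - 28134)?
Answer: -70178/5711 ≈ -12.288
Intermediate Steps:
(-21488 - 48690)/(33845 - 28134) = -70178/5711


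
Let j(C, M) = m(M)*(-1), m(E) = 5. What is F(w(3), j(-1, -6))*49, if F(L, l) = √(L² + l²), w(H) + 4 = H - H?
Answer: 49*√41 ≈ 313.75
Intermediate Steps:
w(H) = -4 (w(H) = -4 + (H - H) = -4 + 0 = -4)
j(C, M) = -5 (j(C, M) = 5*(-1) = -5)
F(w(3), j(-1, -6))*49 = √((-4)² + (-5)²)*49 = √(16 + 25)*49 = √41*49 = 49*√41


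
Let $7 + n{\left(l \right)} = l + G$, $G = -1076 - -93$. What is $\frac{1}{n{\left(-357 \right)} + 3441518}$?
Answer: $\frac{1}{3440171} \approx 2.9068 \cdot 10^{-7}$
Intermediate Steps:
$G = -983$ ($G = -1076 + 93 = -983$)
$n{\left(l \right)} = -990 + l$ ($n{\left(l \right)} = -7 + \left(l - 983\right) = -7 + \left(-983 + l\right) = -990 + l$)
$\frac{1}{n{\left(-357 \right)} + 3441518} = \frac{1}{\left(-990 - 357\right) + 3441518} = \frac{1}{-1347 + 3441518} = \frac{1}{3440171}$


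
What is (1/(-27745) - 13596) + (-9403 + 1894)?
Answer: -585558226/27745 ≈ -21105.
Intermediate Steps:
(1/(-27745) - 13596) + (-9403 + 1894) = (-1/27745 - 13596) - 7509 = -377221021/27745 - 7509 = -585558226/27745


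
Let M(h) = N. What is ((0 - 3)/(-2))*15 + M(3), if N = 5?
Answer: 55/2 ≈ 27.500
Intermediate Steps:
M(h) = 5
((0 - 3)/(-2))*15 + M(3) = ((0 - 3)/(-2))*15 + 5 = -½*(-3)*15 + 5 = (3/2)*15 + 5 = 45/2 + 5 = 55/2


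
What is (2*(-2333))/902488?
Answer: -2333/451244 ≈ -0.0051702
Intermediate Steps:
(2*(-2333))/902488 = -4666*1/902488 = -2333/451244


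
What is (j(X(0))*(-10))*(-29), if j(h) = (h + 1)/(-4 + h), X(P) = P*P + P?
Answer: -145/2 ≈ -72.500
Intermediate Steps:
X(P) = P + P² (X(P) = P² + P = P + P²)
j(h) = (1 + h)/(-4 + h)
(j(X(0))*(-10))*(-29) = (((1 + 0*(1 + 0))/(-4 + 0*(1 + 0)))*(-10))*(-29) = (((1 + 0*1)/(-4 + 0*1))*(-10))*(-29) = (((1 + 0)/(-4 + 0))*(-10))*(-29) = ((1/(-4))*(-10))*(-29) = (-¼*1*(-10))*(-29) = -¼*(-10)*(-29) = (5/2)*(-29) = -145/2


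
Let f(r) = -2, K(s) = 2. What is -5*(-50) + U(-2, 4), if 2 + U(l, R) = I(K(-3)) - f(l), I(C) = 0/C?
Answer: 250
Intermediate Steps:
I(C) = 0
U(l, R) = 0 (U(l, R) = -2 + (0 - 1*(-2)) = -2 + (0 + 2) = -2 + 2 = 0)
-5*(-50) + U(-2, 4) = -5*(-50) + 0 = 250 + 0 = 250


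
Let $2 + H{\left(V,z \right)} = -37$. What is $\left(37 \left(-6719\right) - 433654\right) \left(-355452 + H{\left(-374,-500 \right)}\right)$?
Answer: $242536223187$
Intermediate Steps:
$H{\left(V,z \right)} = -39$ ($H{\left(V,z \right)} = -2 - 37 = -39$)
$\left(37 \left(-6719\right) - 433654\right) \left(-355452 + H{\left(-374,-500 \right)}\right) = \left(37 \left(-6719\right) - 433654\right) \left(-355452 - 39\right) = \left(-248603 - 433654\right) \left(-355491\right) = \left(-682257\right) \left(-355491\right) = 242536223187$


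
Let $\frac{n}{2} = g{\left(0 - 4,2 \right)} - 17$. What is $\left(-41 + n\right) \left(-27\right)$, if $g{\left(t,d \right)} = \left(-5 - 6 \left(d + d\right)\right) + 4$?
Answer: $3375$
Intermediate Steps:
$g{\left(t,d \right)} = -1 - 12 d$ ($g{\left(t,d \right)} = \left(-5 - 6 \cdot 2 d\right) + 4 = \left(-5 - 12 d\right) + 4 = -1 - 12 d$)
$n = -84$ ($n = 2 \left(\left(-1 - 24\right) - 17\right) = 2 \left(-25 - 17\right) = 2 \left(-42\right) = -84$)
$\left(-41 + n\right) \left(-27\right) = \left(-41 - 84\right) \left(-27\right) = \left(-125\right) \left(-27\right) = 3375$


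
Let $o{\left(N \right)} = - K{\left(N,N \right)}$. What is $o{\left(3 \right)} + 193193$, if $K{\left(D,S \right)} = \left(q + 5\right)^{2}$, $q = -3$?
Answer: $193189$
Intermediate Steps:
$K{\left(D,S \right)} = 4$ ($K{\left(D,S \right)} = \left(-3 + 5\right)^{2} = 2^{2} = 4$)
$o{\left(N \right)} = -4$ ($o{\left(N \right)} = \left(-1\right) 4 = -4$)
$o{\left(3 \right)} + 193193 = -4 + 193193 = 193189$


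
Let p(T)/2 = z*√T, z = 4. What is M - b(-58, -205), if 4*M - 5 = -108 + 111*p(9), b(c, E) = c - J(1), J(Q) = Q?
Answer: 2797/4 ≈ 699.25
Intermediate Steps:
b(c, E) = -1 + c (b(c, E) = c - 1*1 = c - 1 = -1 + c)
p(T) = 8*√T (p(T) = 2*(4*√T) = 8*√T)
M = 2561/4 (M = 5/4 + (-108 + 111*(8*√9))/4 = 5/4 + (-108 + 111*(8*3))/4 = 5/4 + (-108 + 111*24)/4 = 5/4 + (-108 + 2664)/4 = 5/4 + (¼)*2556 = 5/4 + 639 = 2561/4 ≈ 640.25)
M - b(-58, -205) = 2561/4 - (-1 - 58) = 2561/4 - 1*(-59) = 2561/4 + 59 = 2797/4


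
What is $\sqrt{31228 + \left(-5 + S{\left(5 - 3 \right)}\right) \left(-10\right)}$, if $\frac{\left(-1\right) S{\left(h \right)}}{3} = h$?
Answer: $3 \sqrt{3482} \approx 177.03$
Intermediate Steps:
$S{\left(h \right)} = - 3 h$
$\sqrt{31228 + \left(-5 + S{\left(5 - 3 \right)}\right) \left(-10\right)} = \sqrt{31228 + \left(-5 - 3 \left(5 - 3\right)\right) \left(-10\right)} = \sqrt{31228 + \left(-5 - 6\right) \left(-10\right)} = \sqrt{31228 - -110} = \sqrt{31228 + 110} = \sqrt{31338} = 3 \sqrt{3482}$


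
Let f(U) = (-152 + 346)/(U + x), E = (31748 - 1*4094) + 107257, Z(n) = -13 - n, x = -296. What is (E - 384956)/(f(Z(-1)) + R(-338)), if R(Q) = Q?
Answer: 38506930/52149 ≈ 738.40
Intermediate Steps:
E = 134911 (E = (31748 - 4094) + 107257 = 27654 + 107257 = 134911)
f(U) = 194/(-296 + U) (f(U) = (-152 + 346)/(U - 296) = 194/(-296 + U))
(E - 384956)/(f(Z(-1)) + R(-338)) = (134911 - 384956)/(194/(-296 + (-13 - 1*(-1))) - 338) = -250045/(194/(-296 + (-13 + 1)) - 338) = -250045/(194/(-296 - 12) - 338) = -250045/(194/(-308) - 338) = -250045/(194*(-1/308) - 338) = -250045/(-97/154 - 338) = -250045/(-52149/154) = -250045*(-154/52149) = 38506930/52149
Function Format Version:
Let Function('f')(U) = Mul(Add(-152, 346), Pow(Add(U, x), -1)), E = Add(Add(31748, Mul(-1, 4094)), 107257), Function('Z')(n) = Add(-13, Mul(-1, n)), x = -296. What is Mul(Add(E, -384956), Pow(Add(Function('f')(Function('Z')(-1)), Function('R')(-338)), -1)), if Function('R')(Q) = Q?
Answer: Rational(38506930, 52149) ≈ 738.40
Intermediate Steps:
E = 134911 (E = Add(Add(31748, -4094), 107257) = Add(27654, 107257) = 134911)
Function('f')(U) = Mul(194, Pow(Add(-296, U), -1)) (Function('f')(U) = Mul(Add(-152, 346), Pow(Add(U, -296), -1)) = Mul(194, Pow(Add(-296, U), -1)))
Mul(Add(E, -384956), Pow(Add(Function('f')(Function('Z')(-1)), Function('R')(-338)), -1)) = Mul(Add(134911, -384956), Pow(Add(Mul(194, Pow(Add(-296, Add(-13, Mul(-1, -1))), -1)), -338), -1)) = Mul(-250045, Pow(Add(Mul(194, Pow(Add(-296, Add(-13, 1)), -1)), -338), -1)) = Mul(-250045, Pow(Add(Mul(194, Pow(Add(-296, -12), -1)), -338), -1)) = Mul(-250045, Pow(Add(Mul(194, Pow(-308, -1)), -338), -1)) = Mul(-250045, Pow(Add(Mul(194, Rational(-1, 308)), -338), -1)) = Mul(-250045, Pow(Add(Rational(-97, 154), -338), -1)) = Mul(-250045, Pow(Rational(-52149, 154), -1)) = Mul(-250045, Rational(-154, 52149)) = Rational(38506930, 52149)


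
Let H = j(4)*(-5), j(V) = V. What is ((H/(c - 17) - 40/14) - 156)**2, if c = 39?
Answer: 151339204/5929 ≈ 25525.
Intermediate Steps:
H = -20 (H = 4*(-5) = -20)
((H/(c - 17) - 40/14) - 156)**2 = ((-20/(39 - 17) - 40/14) - 156)**2 = ((-20/22 - 40*1/14) - 156)**2 = ((-20*1/22 - 20/7) - 156)**2 = ((-10/11 - 20/7) - 156)**2 = (-290/77 - 156)**2 = (-12302/77)**2 = 151339204/5929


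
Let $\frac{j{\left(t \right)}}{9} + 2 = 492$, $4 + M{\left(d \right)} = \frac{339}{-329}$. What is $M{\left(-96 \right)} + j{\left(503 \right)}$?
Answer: $\frac{1449235}{329} \approx 4405.0$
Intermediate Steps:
$M{\left(d \right)} = - \frac{1655}{329}$ ($M{\left(d \right)} = -4 + \frac{339}{-329} = -4 + 339 \left(- \frac{1}{329}\right) = -4 - \frac{339}{329} = - \frac{1655}{329}$)
$j{\left(t \right)} = 4410$ ($j{\left(t \right)} = -18 + 9 \cdot 492 = -18 + 4428 = 4410$)
$M{\left(-96 \right)} + j{\left(503 \right)} = - \frac{1655}{329} + 4410 = \frac{1449235}{329}$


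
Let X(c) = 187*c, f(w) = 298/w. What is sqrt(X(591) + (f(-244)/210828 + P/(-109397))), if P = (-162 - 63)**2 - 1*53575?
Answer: sqrt(218754132524867178179637165978)/1406900993676 ≈ 332.44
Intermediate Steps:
P = -2950 (P = (-225)**2 - 53575 = 50625 - 53575 = -2950)
sqrt(X(591) + (f(-244)/210828 + P/(-109397))) = sqrt(187*591 + ((298/(-244))/210828 - 2950/(-109397))) = sqrt(110517 + ((298*(-1/244))*(1/210828) - 2950*(-1/109397))) = sqrt(110517 + (-149/122*1/210828 + 2950/109397)) = sqrt(110517 + (-149/25721016 + 2950/109397)) = sqrt(110517 + 75860697047/2813801987352) = sqrt(310973030096878031/2813801987352) = sqrt(218754132524867178179637165978)/1406900993676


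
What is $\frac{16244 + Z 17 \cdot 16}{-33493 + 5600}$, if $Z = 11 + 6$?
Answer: $- \frac{20868}{27893} \approx -0.74815$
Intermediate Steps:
$Z = 17$
$\frac{16244 + Z 17 \cdot 16}{-33493 + 5600} = \frac{16244 + 17 \cdot 17 \cdot 16}{-33493 + 5600} = \frac{16244 + 289 \cdot 16}{-27893} = \left(16244 + 4624\right) \left(- \frac{1}{27893}\right) = 20868 \left(- \frac{1}{27893}\right) = - \frac{20868}{27893}$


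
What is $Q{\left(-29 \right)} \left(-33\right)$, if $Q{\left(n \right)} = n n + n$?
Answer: $-26796$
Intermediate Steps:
$Q{\left(n \right)} = n + n^{2}$ ($Q{\left(n \right)} = n^{2} + n = n + n^{2}$)
$Q{\left(-29 \right)} \left(-33\right) = - 29 \left(1 - 29\right) \left(-33\right) = \left(-29\right) \left(-28\right) \left(-33\right) = 812 \left(-33\right) = -26796$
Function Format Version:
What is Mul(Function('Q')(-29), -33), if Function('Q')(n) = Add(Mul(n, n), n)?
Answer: -26796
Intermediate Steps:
Function('Q')(n) = Add(n, Pow(n, 2)) (Function('Q')(n) = Add(Pow(n, 2), n) = Add(n, Pow(n, 2)))
Mul(Function('Q')(-29), -33) = Mul(Mul(-29, Add(1, -29)), -33) = Mul(Mul(-29, -28), -33) = Mul(812, -33) = -26796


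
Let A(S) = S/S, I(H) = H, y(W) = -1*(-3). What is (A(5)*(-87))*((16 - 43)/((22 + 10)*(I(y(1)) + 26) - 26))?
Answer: 2349/902 ≈ 2.6042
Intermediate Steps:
y(W) = 3
A(S) = 1
(A(5)*(-87))*((16 - 43)/((22 + 10)*(I(y(1)) + 26) - 26)) = (1*(-87))*((16 - 43)/((22 + 10)*(3 + 26) - 26)) = -(-2349)/(32*29 - 26) = -(-2349)/(928 - 26) = -(-2349)/902 = -87*(-27/902) = 2349/902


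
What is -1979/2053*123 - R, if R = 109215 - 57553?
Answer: -106305503/2053 ≈ -51781.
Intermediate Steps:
R = 51662
-1979/2053*123 - R = -1979/2053*123 - 1*51662 = -1979*1/2053*123 - 51662 = -1979/2053*123 - 51662 = -243417/2053 - 51662 = -106305503/2053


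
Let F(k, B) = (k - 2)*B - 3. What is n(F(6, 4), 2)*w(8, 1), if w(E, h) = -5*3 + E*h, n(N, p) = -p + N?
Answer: -77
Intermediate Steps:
F(k, B) = -3 + B*(-2 + k) (F(k, B) = (-2 + k)*B - 3 = B*(-2 + k) - 3 = -3 + B*(-2 + k))
n(N, p) = N - p
w(E, h) = -15 + E*h
n(F(6, 4), 2)*w(8, 1) = ((-3 - 2*4 + 4*6) - 1*2)*(-15 + 8*1) = ((-3 - 8 + 24) - 2)*(-15 + 8) = (13 - 2)*(-7) = 11*(-7) = -77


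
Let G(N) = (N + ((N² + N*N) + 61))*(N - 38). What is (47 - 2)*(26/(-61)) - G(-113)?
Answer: 234750376/61 ≈ 3.8484e+6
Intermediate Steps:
G(N) = (-38 + N)*(61 + N + 2*N²) (G(N) = (N + ((N² + N²) + 61))*(-38 + N) = (N + (2*N² + 61))*(-38 + N) = (N + (61 + 2*N²))*(-38 + N) = (61 + N + 2*N²)*(-38 + N) = (-38 + N)*(61 + N + 2*N²))
(47 - 2)*(26/(-61)) - G(-113) = (47 - 2)*(26/(-61)) - (-2318 - 75*(-113)² + 2*(-113)³ + 23*(-113)) = 45*(26*(-1/61)) - (-2318 - 75*12769 + 2*(-1442897) - 2599) = 45*(-26/61) - (-2318 - 957675 - 2885794 - 2599) = -1170/61 - 1*(-3848386) = -1170/61 + 3848386 = 234750376/61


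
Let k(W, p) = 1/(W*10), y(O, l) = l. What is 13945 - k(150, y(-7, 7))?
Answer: 20917499/1500 ≈ 13945.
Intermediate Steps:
k(W, p) = 1/(10*W)
13945 - k(150, y(-7, 7)) = 13945 - 1/(10*150) = 13945 - 1*1/1500 = 13945 - 1/1500 = 20917499/1500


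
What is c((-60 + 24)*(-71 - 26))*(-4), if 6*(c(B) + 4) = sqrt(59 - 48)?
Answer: 16 - 2*sqrt(11)/3 ≈ 13.789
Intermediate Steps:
c(B) = -4 + sqrt(11)/6 (c(B) = -4 + sqrt(59 - 48)/6 = -4 + sqrt(11)/6)
c((-60 + 24)*(-71 - 26))*(-4) = (-4 + sqrt(11)/6)*(-4) = 16 - 2*sqrt(11)/3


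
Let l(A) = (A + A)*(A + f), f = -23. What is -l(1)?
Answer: 44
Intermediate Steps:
l(A) = 2*A*(-23 + A) (l(A) = (A + A)*(A - 23) = (2*A)*(-23 + A) = 2*A*(-23 + A))
-l(1) = -2*(-23 + 1) = -2*(-22) = -1*(-44) = 44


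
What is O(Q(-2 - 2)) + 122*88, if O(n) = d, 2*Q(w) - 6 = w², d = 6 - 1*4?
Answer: 10738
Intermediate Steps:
d = 2 (d = 6 - 4 = 2)
Q(w) = 3 + w²/2
O(n) = 2
O(Q(-2 - 2)) + 122*88 = 2 + 122*88 = 2 + 10736 = 10738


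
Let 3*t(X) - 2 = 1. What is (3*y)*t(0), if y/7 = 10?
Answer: 210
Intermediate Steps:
y = 70 (y = 7*10 = 70)
t(X) = 1 (t(X) = 2/3 + (1/3)*1 = 2/3 + 1/3 = 1)
(3*y)*t(0) = (3*70)*1 = 210*1 = 210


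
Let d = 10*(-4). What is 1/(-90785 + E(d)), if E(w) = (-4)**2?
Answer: -1/90769 ≈ -1.1017e-5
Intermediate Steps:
d = -40
E(w) = 16
1/(-90785 + E(d)) = 1/(-90785 + 16) = 1/(-90769) = -1/90769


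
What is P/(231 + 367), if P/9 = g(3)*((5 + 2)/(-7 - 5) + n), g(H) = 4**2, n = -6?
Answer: -474/299 ≈ -1.5853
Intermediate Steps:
g(H) = 16
P = -948 (P = 9*(16*((5 + 2)/(-7 - 5) - 6)) = 9*(16*(7/(-12) - 6)) = 9*(16*(7*(-1/12) - 6)) = 9*(16*(-7/12 - 6)) = 9*(16*(-79/12)) = 9*(-316/3) = -948)
P/(231 + 367) = -948/(231 + 367) = -948/598 = (1/598)*(-948) = -474/299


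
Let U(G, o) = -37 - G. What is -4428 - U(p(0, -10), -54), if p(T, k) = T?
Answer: -4391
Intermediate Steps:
-4428 - U(p(0, -10), -54) = -4428 - (-37 - 1*0) = -4428 - (-37 + 0) = -4428 - 1*(-37) = -4428 + 37 = -4391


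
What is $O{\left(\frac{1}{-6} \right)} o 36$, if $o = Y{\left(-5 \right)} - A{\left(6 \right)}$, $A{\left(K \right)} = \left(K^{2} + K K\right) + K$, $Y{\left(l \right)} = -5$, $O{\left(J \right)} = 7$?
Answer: $-20916$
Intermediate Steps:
$A{\left(K \right)} = K + 2 K^{2}$ ($A{\left(K \right)} = \left(K^{2} + K^{2}\right) + K = 2 K^{2} + K = K + 2 K^{2}$)
$o = -83$ ($o = -5 - 6 \left(1 + 2 \cdot 6\right) = -5 - 6 \left(1 + 12\right) = -5 - 6 \cdot 13 = -5 - 78 = -83$)
$O{\left(\frac{1}{-6} \right)} o 36 = 7 \left(-83\right) 36 = \left(-581\right) 36 = -20916$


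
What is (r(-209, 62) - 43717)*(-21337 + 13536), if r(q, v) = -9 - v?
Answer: 341590188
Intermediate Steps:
(r(-209, 62) - 43717)*(-21337 + 13536) = ((-9 - 1*62) - 43717)*(-21337 + 13536) = ((-9 - 62) - 43717)*(-7801) = (-71 - 43717)*(-7801) = -43788*(-7801) = 341590188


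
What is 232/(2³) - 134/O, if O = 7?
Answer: 69/7 ≈ 9.8571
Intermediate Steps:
232/(2³) - 134/O = 232/(2³) - 134/7 = 232/8 - 134*⅐ = 232*(⅛) - 134/7 = 29 - 134/7 = 69/7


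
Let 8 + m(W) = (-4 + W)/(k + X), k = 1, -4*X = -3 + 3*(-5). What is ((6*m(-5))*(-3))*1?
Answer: 1908/11 ≈ 173.45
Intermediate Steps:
X = 9/2 (X = -(-3 + 3*(-5))/4 = -(-3 - 15)/4 = -¼*(-18) = 9/2 ≈ 4.5000)
m(W) = -96/11 + 2*W/11 (m(W) = -8 + (-4 + W)/(1 + 9/2) = -8 + (-4 + W)/(11/2) = -8 + (-4 + W)*(2/11) = -8 + (-8/11 + 2*W/11) = -96/11 + 2*W/11)
((6*m(-5))*(-3))*1 = ((6*(-96/11 + (2/11)*(-5)))*(-3))*1 = ((6*(-96/11 - 10/11))*(-3))*1 = ((6*(-106/11))*(-3))*1 = -636/11*(-3)*1 = (1908/11)*1 = 1908/11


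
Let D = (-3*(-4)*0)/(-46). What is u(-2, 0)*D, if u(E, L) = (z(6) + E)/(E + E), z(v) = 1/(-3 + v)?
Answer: 0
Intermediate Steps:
u(E, L) = (⅓ + E)/(2*E) (u(E, L) = (1/(-3 + 6) + E)/(E + E) = (1/3 + E)/((2*E)) = (⅓ + E)*(1/(2*E)) = (⅓ + E)/(2*E))
D = 0 (D = (12*0)*(-1/46) = 0*(-1/46) = 0)
u(-2, 0)*D = ((⅙)*(1 + 3*(-2))/(-2))*0 = ((⅙)*(-½)*(1 - 6))*0 = ((⅙)*(-½)*(-5))*0 = (5/12)*0 = 0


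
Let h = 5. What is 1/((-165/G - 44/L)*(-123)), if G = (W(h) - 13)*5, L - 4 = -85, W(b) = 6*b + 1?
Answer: 54/8569 ≈ 0.0063018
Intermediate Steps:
W(b) = 1 + 6*b
L = -81 (L = 4 - 85 = -81)
G = 90 (G = ((1 + 6*5) - 13)*5 = ((1 + 30) - 13)*5 = (31 - 13)*5 = 18*5 = 90)
1/((-165/G - 44/L)*(-123)) = 1/((-165/90 - 44/(-81))*(-123)) = 1/((-165*1/90 - 44*(-1/81))*(-123)) = 1/((-11/6 + 44/81)*(-123)) = 1/(-209/162*(-123)) = 1/(8569/54) = 54/8569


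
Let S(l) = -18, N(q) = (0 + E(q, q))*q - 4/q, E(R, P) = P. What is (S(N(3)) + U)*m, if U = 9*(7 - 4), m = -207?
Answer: -1863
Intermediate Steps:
N(q) = q² - 4/q (N(q) = (0 + q)*q - 4/q = q*q - 4/q = q² - 4/q)
U = 27 (U = 9*3 = 27)
(S(N(3)) + U)*m = (-18 + 27)*(-207) = 9*(-207) = -1863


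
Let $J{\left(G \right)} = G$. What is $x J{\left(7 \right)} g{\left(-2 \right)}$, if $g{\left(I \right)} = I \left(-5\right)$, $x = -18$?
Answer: $-1260$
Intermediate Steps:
$g{\left(I \right)} = - 5 I$
$x J{\left(7 \right)} g{\left(-2 \right)} = \left(-18\right) 7 \left(\left(-5\right) \left(-2\right)\right) = \left(-126\right) 10 = -1260$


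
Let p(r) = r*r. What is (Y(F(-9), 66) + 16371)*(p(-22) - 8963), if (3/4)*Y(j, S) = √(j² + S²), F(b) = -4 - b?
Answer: -138809709 - 33916*√4381/3 ≈ -1.3956e+8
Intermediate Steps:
p(r) = r²
Y(j, S) = 4*√(S² + j²)/3 (Y(j, S) = 4*√(j² + S²)/3 = 4*√(S² + j²)/3)
(Y(F(-9), 66) + 16371)*(p(-22) - 8963) = (4*√(66² + (-4 - 1*(-9))²)/3 + 16371)*((-22)² - 8963) = (4*√(4356 + (-4 + 9)²)/3 + 16371)*(484 - 8963) = (4*√(4356 + 5²)/3 + 16371)*(-8479) = (4*√(4356 + 25)/3 + 16371)*(-8479) = (4*√4381/3 + 16371)*(-8479) = (16371 + 4*√4381/3)*(-8479) = -138809709 - 33916*√4381/3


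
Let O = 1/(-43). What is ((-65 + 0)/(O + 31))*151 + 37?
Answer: -372761/1332 ≈ -279.85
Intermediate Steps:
O = -1/43 ≈ -0.023256
((-65 + 0)/(O + 31))*151 + 37 = ((-65 + 0)/(-1/43 + 31))*151 + 37 = -65/1332/43*151 + 37 = -65*43/1332*151 + 37 = -2795/1332*151 + 37 = -422045/1332 + 37 = -372761/1332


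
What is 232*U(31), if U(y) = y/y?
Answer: 232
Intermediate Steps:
U(y) = 1
232*U(31) = 232*1 = 232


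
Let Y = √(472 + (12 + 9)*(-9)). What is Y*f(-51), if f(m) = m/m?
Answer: √283 ≈ 16.823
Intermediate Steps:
f(m) = 1
Y = √283 (Y = √(472 + 21*(-9)) = √(472 - 189) = √283 ≈ 16.823)
Y*f(-51) = √283*1 = √283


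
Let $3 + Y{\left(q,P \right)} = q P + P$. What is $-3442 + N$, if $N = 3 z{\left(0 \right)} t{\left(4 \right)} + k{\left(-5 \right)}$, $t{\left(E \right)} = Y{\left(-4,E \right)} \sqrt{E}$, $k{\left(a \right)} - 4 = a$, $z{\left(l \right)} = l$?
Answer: $-3443$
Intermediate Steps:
$Y{\left(q,P \right)} = -3 + P + P q$ ($Y{\left(q,P \right)} = -3 + \left(q P + P\right) = -3 + \left(P q + P\right) = -3 + \left(P + P q\right) = -3 + P + P q$)
$k{\left(a \right)} = 4 + a$
$t{\left(E \right)} = \sqrt{E} \left(-3 - 3 E\right)$ ($t{\left(E \right)} = \left(-3 + E + E \left(-4\right)\right) \sqrt{E} = \left(-3 + E - 4 E\right) \sqrt{E} = \left(-3 - 3 E\right) \sqrt{E} = \sqrt{E} \left(-3 - 3 E\right)$)
$N = -1$ ($N = 3 \cdot 0 \cdot 3 \sqrt{4} \left(-1 - 4\right) + \left(4 - 5\right) = 0 \cdot 3 \cdot 2 \left(-1 - 4\right) - 1 = 0 \cdot 3 \cdot 2 \left(-5\right) - 1 = 0 \left(-30\right) - 1 = 0 - 1 = -1$)
$-3442 + N = -3442 - 1 = -3443$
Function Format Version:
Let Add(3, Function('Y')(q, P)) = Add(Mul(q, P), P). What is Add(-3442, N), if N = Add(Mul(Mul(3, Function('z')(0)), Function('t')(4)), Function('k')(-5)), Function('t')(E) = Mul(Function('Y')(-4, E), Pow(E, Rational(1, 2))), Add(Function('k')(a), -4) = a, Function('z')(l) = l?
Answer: -3443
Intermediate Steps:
Function('Y')(q, P) = Add(-3, P, Mul(P, q)) (Function('Y')(q, P) = Add(-3, Add(Mul(q, P), P)) = Add(-3, Add(Mul(P, q), P)) = Add(-3, Add(P, Mul(P, q))) = Add(-3, P, Mul(P, q)))
Function('k')(a) = Add(4, a)
Function('t')(E) = Mul(Pow(E, Rational(1, 2)), Add(-3, Mul(-3, E))) (Function('t')(E) = Mul(Add(-3, E, Mul(E, -4)), Pow(E, Rational(1, 2))) = Mul(Add(-3, E, Mul(-4, E)), Pow(E, Rational(1, 2))) = Mul(Add(-3, Mul(-3, E)), Pow(E, Rational(1, 2))) = Mul(Pow(E, Rational(1, 2)), Add(-3, Mul(-3, E))))
N = -1 (N = Add(Mul(Mul(3, 0), Mul(3, Pow(4, Rational(1, 2)), Add(-1, Mul(-1, 4)))), Add(4, -5)) = Add(Mul(0, Mul(3, 2, Add(-1, -4))), -1) = Add(Mul(0, Mul(3, 2, -5)), -1) = Add(Mul(0, -30), -1) = Add(0, -1) = -1)
Add(-3442, N) = Add(-3442, -1) = -3443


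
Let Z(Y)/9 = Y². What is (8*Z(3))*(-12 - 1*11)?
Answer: -14904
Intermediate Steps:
Z(Y) = 9*Y²
(8*Z(3))*(-12 - 1*11) = (8*(9*3²))*(-12 - 1*11) = (8*(9*9))*(-12 - 11) = (8*81)*(-23) = 648*(-23) = -14904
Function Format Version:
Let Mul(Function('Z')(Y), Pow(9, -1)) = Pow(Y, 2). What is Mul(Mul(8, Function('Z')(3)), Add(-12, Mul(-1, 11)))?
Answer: -14904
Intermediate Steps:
Function('Z')(Y) = Mul(9, Pow(Y, 2))
Mul(Mul(8, Function('Z')(3)), Add(-12, Mul(-1, 11))) = Mul(Mul(8, Mul(9, Pow(3, 2))), Add(-12, Mul(-1, 11))) = Mul(Mul(8, Mul(9, 9)), Add(-12, -11)) = Mul(Mul(8, 81), -23) = Mul(648, -23) = -14904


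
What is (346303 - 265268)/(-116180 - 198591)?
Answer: -81035/314771 ≈ -0.25744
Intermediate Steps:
(346303 - 265268)/(-116180 - 198591) = 81035/(-314771) = 81035*(-1/314771) = -81035/314771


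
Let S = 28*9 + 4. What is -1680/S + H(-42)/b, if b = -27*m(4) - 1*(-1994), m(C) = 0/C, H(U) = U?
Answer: -105021/15952 ≈ -6.5836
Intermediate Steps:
S = 256 (S = 252 + 4 = 256)
m(C) = 0
b = 1994 (b = -27*0 - 1*(-1994) = 0 + 1994 = 1994)
-1680/S + H(-42)/b = -1680/256 - 42/1994 = -1680*1/256 - 42*1/1994 = -105/16 - 21/997 = -105021/15952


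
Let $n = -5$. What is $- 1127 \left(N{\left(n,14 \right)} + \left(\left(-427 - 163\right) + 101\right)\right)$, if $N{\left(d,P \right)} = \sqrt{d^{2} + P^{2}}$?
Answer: $551103 - 1127 \sqrt{221} \approx 5.3435 \cdot 10^{5}$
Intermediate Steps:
$N{\left(d,P \right)} = \sqrt{P^{2} + d^{2}}$
$- 1127 \left(N{\left(n,14 \right)} + \left(\left(-427 - 163\right) + 101\right)\right) = - 1127 \left(\sqrt{14^{2} + \left(-5\right)^{2}} + \left(\left(-427 - 163\right) + 101\right)\right) = - 1127 \left(\sqrt{196 + 25} + \left(-590 + 101\right)\right) = - 1127 \left(\sqrt{221} - 489\right) = - 1127 \left(-489 + \sqrt{221}\right) = 551103 - 1127 \sqrt{221}$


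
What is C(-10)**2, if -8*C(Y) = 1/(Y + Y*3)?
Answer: 1/102400 ≈ 9.7656e-6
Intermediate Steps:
C(Y) = -1/(32*Y) (C(Y) = -1/(8*(Y + Y*3)) = -1/(8*(Y + 3*Y)) = -1/(4*Y)/8 = -1/(32*Y))
C(-10)**2 = (-1/32/(-10))**2 = (-1/32*(-1/10))**2 = (1/320)**2 = 1/102400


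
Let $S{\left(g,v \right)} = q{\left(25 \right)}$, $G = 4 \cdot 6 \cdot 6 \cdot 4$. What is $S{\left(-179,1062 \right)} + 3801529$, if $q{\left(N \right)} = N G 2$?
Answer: $3830329$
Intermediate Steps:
$G = 576$ ($G = 4 \cdot 36 \cdot 4 = 4 \cdot 144 = 576$)
$q{\left(N \right)} = 1152 N$ ($q{\left(N \right)} = N 576 \cdot 2 = 576 N 2 = 1152 N$)
$S{\left(g,v \right)} = 28800$ ($S{\left(g,v \right)} = 1152 \cdot 25 = 28800$)
$S{\left(-179,1062 \right)} + 3801529 = 28800 + 3801529 = 3830329$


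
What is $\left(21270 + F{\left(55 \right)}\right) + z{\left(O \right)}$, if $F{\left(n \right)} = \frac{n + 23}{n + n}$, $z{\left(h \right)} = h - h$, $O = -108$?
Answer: $\frac{1169889}{55} \approx 21271.0$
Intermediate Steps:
$z{\left(h \right)} = 0$
$F{\left(n \right)} = \frac{23 + n}{2 n}$
$\left(21270 + F{\left(55 \right)}\right) + z{\left(O \right)} = \left(21270 + \frac{23 + 55}{2 \cdot 55}\right) + 0 = \left(21270 + \frac{1}{2} \cdot \frac{1}{55} \cdot 78\right) + 0 = \left(21270 + \frac{39}{55}\right) + 0 = \frac{1169889}{55} + 0 = \frac{1169889}{55}$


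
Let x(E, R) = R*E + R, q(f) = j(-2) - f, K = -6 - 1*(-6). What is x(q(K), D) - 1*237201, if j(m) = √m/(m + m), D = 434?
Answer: -236767 - 217*I*√2/2 ≈ -2.3677e+5 - 153.44*I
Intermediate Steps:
K = 0 (K = -6 + 6 = 0)
j(m) = 1/(2*√m) (j(m) = √m/((2*m)) = (1/(2*m))*√m = 1/(2*√m))
q(f) = -f - I*√2/4 (q(f) = 1/(2*√(-2)) - f = (-I*√2/2)/2 - f = -I*√2/4 - f = -f - I*√2/4)
x(E, R) = R + E*R (x(E, R) = E*R + R = R + E*R)
x(q(K), D) - 1*237201 = 434*(1 + (-1*0 - I*√2/4)) - 1*237201 = 434*(1 + (0 - I*√2/4)) - 237201 = 434*(1 - I*√2/4) - 237201 = (434 - 217*I*√2/2) - 237201 = -236767 - 217*I*√2/2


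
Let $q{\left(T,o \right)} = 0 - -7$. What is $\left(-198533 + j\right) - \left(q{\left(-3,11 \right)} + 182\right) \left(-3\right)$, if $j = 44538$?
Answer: $-153428$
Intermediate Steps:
$q{\left(T,o \right)} = 7$ ($q{\left(T,o \right)} = 0 + 7 = 7$)
$\left(-198533 + j\right) - \left(q{\left(-3,11 \right)} + 182\right) \left(-3\right) = \left(-198533 + 44538\right) - \left(7 + 182\right) \left(-3\right) = -153995 - 189 \left(-3\right) = -153995 - -567 = -153995 + 567 = -153428$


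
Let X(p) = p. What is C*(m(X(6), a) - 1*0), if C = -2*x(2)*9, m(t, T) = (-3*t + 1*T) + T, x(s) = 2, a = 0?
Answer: 648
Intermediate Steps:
m(t, T) = -3*t + 2*T (m(t, T) = (-3*t + T) + T = (T - 3*t) + T = -3*t + 2*T)
C = -36 (C = -2*2*9 = -4*9 = -36)
C*(m(X(6), a) - 1*0) = -36*((-3*6 + 2*0) - 1*0) = -36*((-18 + 0) + 0) = -36*(-18 + 0) = -36*(-18) = 648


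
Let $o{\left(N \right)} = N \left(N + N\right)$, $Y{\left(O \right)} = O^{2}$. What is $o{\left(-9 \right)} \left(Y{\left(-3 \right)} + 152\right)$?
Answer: $26082$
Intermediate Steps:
$o{\left(N \right)} = 2 N^{2}$ ($o{\left(N \right)} = N 2 N = 2 N^{2}$)
$o{\left(-9 \right)} \left(Y{\left(-3 \right)} + 152\right) = 2 \left(-9\right)^{2} \left(\left(-3\right)^{2} + 152\right) = 2 \cdot 81 \left(9 + 152\right) = 162 \cdot 161 = 26082$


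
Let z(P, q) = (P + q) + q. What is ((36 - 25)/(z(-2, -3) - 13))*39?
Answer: -143/7 ≈ -20.429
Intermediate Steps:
z(P, q) = P + 2*q
((36 - 25)/(z(-2, -3) - 13))*39 = ((36 - 25)/((-2 + 2*(-3)) - 13))*39 = (11/((-2 - 6) - 13))*39 = (11/(-8 - 13))*39 = (11/(-21))*39 = (11*(-1/21))*39 = -11/21*39 = -143/7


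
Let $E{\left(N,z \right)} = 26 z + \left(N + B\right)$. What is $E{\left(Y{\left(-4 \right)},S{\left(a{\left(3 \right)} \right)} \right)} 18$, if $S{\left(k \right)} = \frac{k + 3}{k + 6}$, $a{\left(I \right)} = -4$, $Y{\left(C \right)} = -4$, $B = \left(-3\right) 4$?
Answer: $-522$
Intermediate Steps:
$B = -12$
$S{\left(k \right)} = \frac{3 + k}{6 + k}$
$E{\left(N,z \right)} = -12 + N + 26 z$ ($E{\left(N,z \right)} = 26 z + \left(N - 12\right) = 26 z + \left(-12 + N\right) = -12 + N + 26 z$)
$E{\left(Y{\left(-4 \right)},S{\left(a{\left(3 \right)} \right)} \right)} 18 = \left(-12 - 4 + 26 \frac{3 - 4}{6 - 4}\right) 18 = \left(-12 - 4 + 26 \cdot \frac{1}{2} \left(-1\right)\right) 18 = \left(-12 - 4 + 26 \left(- \frac{1}{2}\right)\right) 18 = \left(-12 - 4 - 13\right) 18 = \left(-29\right) 18 = -522$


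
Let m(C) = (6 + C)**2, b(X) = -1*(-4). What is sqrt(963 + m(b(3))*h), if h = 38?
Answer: sqrt(4763) ≈ 69.015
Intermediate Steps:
b(X) = 4
sqrt(963 + m(b(3))*h) = sqrt(963 + (6 + 4)**2*38) = sqrt(963 + 10**2*38) = sqrt(963 + 100*38) = sqrt(963 + 3800) = sqrt(4763)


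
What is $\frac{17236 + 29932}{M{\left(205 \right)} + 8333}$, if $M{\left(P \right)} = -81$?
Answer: $\frac{11792}{2063} \approx 5.716$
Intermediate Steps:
$\frac{17236 + 29932}{M{\left(205 \right)} + 8333} = \frac{17236 + 29932}{-81 + 8333} = \frac{47168}{8252} = 47168 \cdot \frac{1}{8252} = \frac{11792}{2063}$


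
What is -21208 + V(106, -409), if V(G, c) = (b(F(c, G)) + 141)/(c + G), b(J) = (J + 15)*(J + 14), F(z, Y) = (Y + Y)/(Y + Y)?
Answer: -2142135/101 ≈ -21209.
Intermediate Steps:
F(z, Y) = 1 (F(z, Y) = (2*Y)/((2*Y)) = (2*Y)*(1/(2*Y)) = 1)
b(J) = (14 + J)*(15 + J) (b(J) = (15 + J)*(14 + J) = (14 + J)*(15 + J))
V(G, c) = 381/(G + c) (V(G, c) = ((210 + 1² + 29*1) + 141)/(c + G) = ((210 + 1 + 29) + 141)/(G + c) = (240 + 141)/(G + c) = 381/(G + c))
-21208 + V(106, -409) = -21208 + 381/(106 - 409) = -21208 + 381/(-303) = -21208 + 381*(-1/303) = -21208 - 127/101 = -2142135/101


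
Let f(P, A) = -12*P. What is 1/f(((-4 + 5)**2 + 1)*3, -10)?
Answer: -1/72 ≈ -0.013889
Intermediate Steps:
1/f(((-4 + 5)**2 + 1)*3, -10) = 1/(-12*((-4 + 5)**2 + 1)*3) = 1/(-12*(1**2 + 1)*3) = 1/(-12*(1 + 1)*3) = 1/(-24*3) = 1/(-12*6) = 1/(-72) = -1/72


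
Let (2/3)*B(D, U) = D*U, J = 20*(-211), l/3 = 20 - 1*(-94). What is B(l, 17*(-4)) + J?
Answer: -39104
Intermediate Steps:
l = 342 (l = 3*(20 - 1*(-94)) = 3*(20 + 94) = 3*114 = 342)
J = -4220
B(D, U) = 3*D*U/2 (B(D, U) = 3*(D*U)/2 = 3*D*U/2)
B(l, 17*(-4)) + J = (3/2)*342*(17*(-4)) - 4220 = (3/2)*342*(-68) - 4220 = -34884 - 4220 = -39104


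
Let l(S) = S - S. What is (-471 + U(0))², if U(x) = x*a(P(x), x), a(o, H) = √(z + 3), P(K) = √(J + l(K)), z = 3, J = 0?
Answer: 221841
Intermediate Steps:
l(S) = 0
P(K) = 0 (P(K) = √(0 + 0) = √0 = 0)
a(o, H) = √6 (a(o, H) = √(3 + 3) = √6)
U(x) = x*√6
(-471 + U(0))² = (-471 + 0*√6)² = (-471 + 0)² = (-471)² = 221841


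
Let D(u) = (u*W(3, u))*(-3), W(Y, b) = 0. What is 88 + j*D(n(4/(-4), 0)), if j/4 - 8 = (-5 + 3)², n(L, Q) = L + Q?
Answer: 88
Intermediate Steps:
D(u) = 0 (D(u) = (u*0)*(-3) = 0*(-3) = 0)
j = 48 (j = 32 + 4*(-5 + 3)² = 32 + 4*(-2)² = 32 + 4*4 = 32 + 16 = 48)
88 + j*D(n(4/(-4), 0)) = 88 + 48*0 = 88 + 0 = 88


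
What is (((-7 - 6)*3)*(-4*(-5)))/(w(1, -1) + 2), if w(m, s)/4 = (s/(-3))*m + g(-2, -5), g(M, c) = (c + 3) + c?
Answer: 1170/37 ≈ 31.622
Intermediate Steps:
g(M, c) = 3 + 2*c (g(M, c) = (3 + c) + c = 3 + 2*c)
w(m, s) = -28 - 4*m*s/3 (w(m, s) = 4*((s/(-3))*m + (3 + 2*(-5))) = 4*((s*(-⅓))*m + (3 - 10)) = 4*((-s/3)*m - 7) = 4*(-m*s/3 - 7) = 4*(-7 - m*s/3) = -28 - 4*m*s/3)
(((-7 - 6)*3)*(-4*(-5)))/(w(1, -1) + 2) = (((-7 - 6)*3)*(-4*(-5)))/((-28 - 4/3*1*(-1)) + 2) = (-13*3*20)/((-28 + 4/3) + 2) = (-39*20)/(-80/3 + 2) = -780/(-74/3) = -780*(-3/74) = 1170/37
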